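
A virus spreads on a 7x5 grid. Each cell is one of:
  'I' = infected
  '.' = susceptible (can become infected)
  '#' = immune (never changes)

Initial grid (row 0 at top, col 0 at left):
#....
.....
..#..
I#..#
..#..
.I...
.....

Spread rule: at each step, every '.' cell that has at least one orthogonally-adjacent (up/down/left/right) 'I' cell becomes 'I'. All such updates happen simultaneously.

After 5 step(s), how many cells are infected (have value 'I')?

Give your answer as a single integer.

Answer: 26

Derivation:
Step 0 (initial): 2 infected
Step 1: +6 new -> 8 infected
Step 2: +5 new -> 13 infected
Step 3: +4 new -> 17 infected
Step 4: +5 new -> 22 infected
Step 5: +4 new -> 26 infected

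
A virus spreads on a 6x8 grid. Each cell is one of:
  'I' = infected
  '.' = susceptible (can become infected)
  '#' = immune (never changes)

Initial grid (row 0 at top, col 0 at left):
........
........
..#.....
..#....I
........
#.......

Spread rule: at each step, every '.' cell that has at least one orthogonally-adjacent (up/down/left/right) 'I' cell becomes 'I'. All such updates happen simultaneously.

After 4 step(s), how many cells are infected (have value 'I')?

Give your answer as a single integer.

Step 0 (initial): 1 infected
Step 1: +3 new -> 4 infected
Step 2: +5 new -> 9 infected
Step 3: +6 new -> 15 infected
Step 4: +6 new -> 21 infected

Answer: 21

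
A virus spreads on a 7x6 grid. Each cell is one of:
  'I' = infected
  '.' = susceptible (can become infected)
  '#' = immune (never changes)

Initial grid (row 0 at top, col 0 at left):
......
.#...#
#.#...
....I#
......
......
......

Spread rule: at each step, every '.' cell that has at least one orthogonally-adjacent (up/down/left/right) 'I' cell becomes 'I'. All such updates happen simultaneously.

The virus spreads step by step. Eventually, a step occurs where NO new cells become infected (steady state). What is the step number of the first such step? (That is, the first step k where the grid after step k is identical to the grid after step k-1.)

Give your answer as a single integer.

Answer: 9

Derivation:
Step 0 (initial): 1 infected
Step 1: +3 new -> 4 infected
Step 2: +7 new -> 11 infected
Step 3: +7 new -> 18 infected
Step 4: +9 new -> 27 infected
Step 5: +4 new -> 31 infected
Step 6: +3 new -> 34 infected
Step 7: +2 new -> 36 infected
Step 8: +1 new -> 37 infected
Step 9: +0 new -> 37 infected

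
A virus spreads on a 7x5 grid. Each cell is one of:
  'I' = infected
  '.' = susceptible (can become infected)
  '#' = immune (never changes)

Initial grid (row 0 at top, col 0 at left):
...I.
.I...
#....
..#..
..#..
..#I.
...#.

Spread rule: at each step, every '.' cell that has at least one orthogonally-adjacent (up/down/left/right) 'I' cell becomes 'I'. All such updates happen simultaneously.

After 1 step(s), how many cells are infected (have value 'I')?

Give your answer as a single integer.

Answer: 12

Derivation:
Step 0 (initial): 3 infected
Step 1: +9 new -> 12 infected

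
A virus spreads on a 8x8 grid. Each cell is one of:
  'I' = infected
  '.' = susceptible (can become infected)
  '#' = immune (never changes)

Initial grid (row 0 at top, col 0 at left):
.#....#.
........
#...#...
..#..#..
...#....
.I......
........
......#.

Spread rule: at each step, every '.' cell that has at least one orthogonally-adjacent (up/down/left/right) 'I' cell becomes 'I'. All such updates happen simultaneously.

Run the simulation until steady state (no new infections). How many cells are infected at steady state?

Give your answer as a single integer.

Step 0 (initial): 1 infected
Step 1: +4 new -> 5 infected
Step 2: +7 new -> 12 infected
Step 3: +6 new -> 18 infected
Step 4: +6 new -> 24 infected
Step 5: +8 new -> 32 infected
Step 6: +8 new -> 40 infected
Step 7: +5 new -> 45 infected
Step 8: +5 new -> 50 infected
Step 9: +4 new -> 54 infected
Step 10: +1 new -> 55 infected
Step 11: +1 new -> 56 infected
Step 12: +0 new -> 56 infected

Answer: 56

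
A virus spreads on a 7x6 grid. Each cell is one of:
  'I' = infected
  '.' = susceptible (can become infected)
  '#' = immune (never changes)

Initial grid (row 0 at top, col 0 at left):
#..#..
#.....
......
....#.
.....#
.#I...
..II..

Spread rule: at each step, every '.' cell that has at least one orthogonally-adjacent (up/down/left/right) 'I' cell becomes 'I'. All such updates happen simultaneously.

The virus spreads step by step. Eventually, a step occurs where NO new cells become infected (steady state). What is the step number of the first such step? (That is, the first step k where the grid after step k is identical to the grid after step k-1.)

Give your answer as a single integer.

Answer: 9

Derivation:
Step 0 (initial): 3 infected
Step 1: +4 new -> 7 infected
Step 2: +6 new -> 13 infected
Step 3: +7 new -> 20 infected
Step 4: +4 new -> 24 infected
Step 5: +5 new -> 29 infected
Step 6: +3 new -> 32 infected
Step 7: +3 new -> 35 infected
Step 8: +1 new -> 36 infected
Step 9: +0 new -> 36 infected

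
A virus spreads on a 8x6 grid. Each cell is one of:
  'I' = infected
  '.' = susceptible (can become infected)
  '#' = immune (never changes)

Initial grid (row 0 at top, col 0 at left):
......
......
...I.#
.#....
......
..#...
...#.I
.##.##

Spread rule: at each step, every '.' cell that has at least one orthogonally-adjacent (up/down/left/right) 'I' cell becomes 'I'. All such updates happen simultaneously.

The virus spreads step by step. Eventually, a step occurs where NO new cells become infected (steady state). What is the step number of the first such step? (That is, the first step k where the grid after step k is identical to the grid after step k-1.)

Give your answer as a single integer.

Answer: 9

Derivation:
Step 0 (initial): 2 infected
Step 1: +6 new -> 8 infected
Step 2: +9 new -> 17 infected
Step 3: +9 new -> 26 infected
Step 4: +5 new -> 31 infected
Step 5: +3 new -> 34 infected
Step 6: +2 new -> 36 infected
Step 7: +2 new -> 38 infected
Step 8: +1 new -> 39 infected
Step 9: +0 new -> 39 infected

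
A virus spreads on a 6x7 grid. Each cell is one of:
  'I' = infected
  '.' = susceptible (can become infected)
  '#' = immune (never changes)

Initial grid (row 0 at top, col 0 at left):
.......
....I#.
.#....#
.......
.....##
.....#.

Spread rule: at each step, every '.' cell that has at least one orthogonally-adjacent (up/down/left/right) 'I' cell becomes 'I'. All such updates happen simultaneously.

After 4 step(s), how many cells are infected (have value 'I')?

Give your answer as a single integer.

Answer: 24

Derivation:
Step 0 (initial): 1 infected
Step 1: +3 new -> 4 infected
Step 2: +6 new -> 10 infected
Step 3: +7 new -> 17 infected
Step 4: +7 new -> 24 infected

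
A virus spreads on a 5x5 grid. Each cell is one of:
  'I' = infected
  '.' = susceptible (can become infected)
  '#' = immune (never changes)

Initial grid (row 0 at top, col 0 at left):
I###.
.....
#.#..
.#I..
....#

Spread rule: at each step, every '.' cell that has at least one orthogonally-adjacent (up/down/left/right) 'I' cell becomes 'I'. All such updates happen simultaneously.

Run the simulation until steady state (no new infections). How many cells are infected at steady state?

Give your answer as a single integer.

Answer: 18

Derivation:
Step 0 (initial): 2 infected
Step 1: +3 new -> 5 infected
Step 2: +5 new -> 10 infected
Step 3: +5 new -> 15 infected
Step 4: +2 new -> 17 infected
Step 5: +1 new -> 18 infected
Step 6: +0 new -> 18 infected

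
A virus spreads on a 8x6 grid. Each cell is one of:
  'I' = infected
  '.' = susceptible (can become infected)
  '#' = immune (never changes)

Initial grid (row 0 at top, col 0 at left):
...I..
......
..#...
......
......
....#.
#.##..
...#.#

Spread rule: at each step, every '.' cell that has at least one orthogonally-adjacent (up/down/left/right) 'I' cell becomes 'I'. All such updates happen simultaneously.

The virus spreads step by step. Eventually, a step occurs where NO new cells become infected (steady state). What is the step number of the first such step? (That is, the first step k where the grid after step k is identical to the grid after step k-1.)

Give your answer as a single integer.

Answer: 11

Derivation:
Step 0 (initial): 1 infected
Step 1: +3 new -> 4 infected
Step 2: +5 new -> 9 infected
Step 3: +5 new -> 14 infected
Step 4: +6 new -> 20 infected
Step 5: +6 new -> 26 infected
Step 6: +4 new -> 30 infected
Step 7: +3 new -> 33 infected
Step 8: +3 new -> 36 infected
Step 9: +2 new -> 38 infected
Step 10: +3 new -> 41 infected
Step 11: +0 new -> 41 infected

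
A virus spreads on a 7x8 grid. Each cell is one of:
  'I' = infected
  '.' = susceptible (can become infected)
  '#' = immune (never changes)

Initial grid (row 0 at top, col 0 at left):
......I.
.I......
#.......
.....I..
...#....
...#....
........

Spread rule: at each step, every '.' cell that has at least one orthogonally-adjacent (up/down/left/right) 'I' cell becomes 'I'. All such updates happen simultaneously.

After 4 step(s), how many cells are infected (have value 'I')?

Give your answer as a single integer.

Step 0 (initial): 3 infected
Step 1: +11 new -> 14 infected
Step 2: +15 new -> 29 infected
Step 3: +11 new -> 40 infected
Step 4: +6 new -> 46 infected

Answer: 46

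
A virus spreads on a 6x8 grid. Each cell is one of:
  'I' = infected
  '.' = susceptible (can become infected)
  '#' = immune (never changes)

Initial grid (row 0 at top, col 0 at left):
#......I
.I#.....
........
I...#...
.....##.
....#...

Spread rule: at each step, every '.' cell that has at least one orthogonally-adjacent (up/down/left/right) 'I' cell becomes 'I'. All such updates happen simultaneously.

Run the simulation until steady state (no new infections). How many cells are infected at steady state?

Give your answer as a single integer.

Answer: 42

Derivation:
Step 0 (initial): 3 infected
Step 1: +8 new -> 11 infected
Step 2: +8 new -> 19 infected
Step 3: +9 new -> 28 infected
Step 4: +8 new -> 36 infected
Step 5: +4 new -> 40 infected
Step 6: +1 new -> 41 infected
Step 7: +1 new -> 42 infected
Step 8: +0 new -> 42 infected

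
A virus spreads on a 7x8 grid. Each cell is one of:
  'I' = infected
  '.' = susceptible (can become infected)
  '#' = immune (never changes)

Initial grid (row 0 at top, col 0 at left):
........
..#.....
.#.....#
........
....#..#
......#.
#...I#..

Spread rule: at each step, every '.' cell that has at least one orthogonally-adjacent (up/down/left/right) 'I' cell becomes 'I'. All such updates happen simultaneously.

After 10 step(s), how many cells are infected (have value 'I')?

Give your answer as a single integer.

Step 0 (initial): 1 infected
Step 1: +2 new -> 3 infected
Step 2: +3 new -> 6 infected
Step 3: +4 new -> 10 infected
Step 4: +5 new -> 15 infected
Step 5: +7 new -> 22 infected
Step 6: +8 new -> 30 infected
Step 7: +5 new -> 35 infected
Step 8: +5 new -> 40 infected
Step 9: +3 new -> 43 infected
Step 10: +2 new -> 45 infected

Answer: 45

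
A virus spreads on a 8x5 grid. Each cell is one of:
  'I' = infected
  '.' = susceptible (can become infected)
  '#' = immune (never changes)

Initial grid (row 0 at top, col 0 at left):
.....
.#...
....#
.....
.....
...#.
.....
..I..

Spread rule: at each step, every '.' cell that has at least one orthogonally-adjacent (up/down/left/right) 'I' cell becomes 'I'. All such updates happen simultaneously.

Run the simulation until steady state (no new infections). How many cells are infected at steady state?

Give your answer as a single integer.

Step 0 (initial): 1 infected
Step 1: +3 new -> 4 infected
Step 2: +5 new -> 9 infected
Step 3: +4 new -> 13 infected
Step 4: +5 new -> 18 infected
Step 5: +5 new -> 23 infected
Step 6: +5 new -> 28 infected
Step 7: +3 new -> 31 infected
Step 8: +4 new -> 35 infected
Step 9: +2 new -> 37 infected
Step 10: +0 new -> 37 infected

Answer: 37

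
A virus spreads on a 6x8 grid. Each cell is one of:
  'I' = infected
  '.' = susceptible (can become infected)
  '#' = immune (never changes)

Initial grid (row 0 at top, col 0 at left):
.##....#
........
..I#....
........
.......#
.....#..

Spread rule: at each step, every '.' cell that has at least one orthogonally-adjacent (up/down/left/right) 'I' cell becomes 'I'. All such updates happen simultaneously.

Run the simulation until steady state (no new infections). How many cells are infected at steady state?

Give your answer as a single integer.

Step 0 (initial): 1 infected
Step 1: +3 new -> 4 infected
Step 2: +6 new -> 10 infected
Step 3: +8 new -> 18 infected
Step 4: +9 new -> 27 infected
Step 5: +7 new -> 34 infected
Step 6: +5 new -> 39 infected
Step 7: +2 new -> 41 infected
Step 8: +1 new -> 42 infected
Step 9: +0 new -> 42 infected

Answer: 42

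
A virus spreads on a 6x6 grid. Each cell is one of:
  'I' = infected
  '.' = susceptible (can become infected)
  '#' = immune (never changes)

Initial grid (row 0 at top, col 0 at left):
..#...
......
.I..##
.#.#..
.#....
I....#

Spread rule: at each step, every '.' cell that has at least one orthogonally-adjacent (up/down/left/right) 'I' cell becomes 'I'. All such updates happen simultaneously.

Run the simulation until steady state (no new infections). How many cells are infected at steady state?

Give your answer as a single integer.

Step 0 (initial): 2 infected
Step 1: +5 new -> 7 infected
Step 2: +7 new -> 14 infected
Step 3: +4 new -> 18 infected
Step 4: +4 new -> 22 infected
Step 5: +3 new -> 25 infected
Step 6: +3 new -> 28 infected
Step 7: +1 new -> 29 infected
Step 8: +0 new -> 29 infected

Answer: 29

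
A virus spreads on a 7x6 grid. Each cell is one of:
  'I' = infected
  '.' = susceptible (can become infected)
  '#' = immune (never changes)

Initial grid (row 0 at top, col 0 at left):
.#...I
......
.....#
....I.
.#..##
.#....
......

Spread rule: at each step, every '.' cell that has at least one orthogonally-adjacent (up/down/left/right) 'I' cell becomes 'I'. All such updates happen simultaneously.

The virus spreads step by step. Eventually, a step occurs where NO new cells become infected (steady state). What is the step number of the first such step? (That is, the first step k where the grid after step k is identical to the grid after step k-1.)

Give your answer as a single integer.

Answer: 8

Derivation:
Step 0 (initial): 2 infected
Step 1: +5 new -> 7 infected
Step 2: +5 new -> 12 infected
Step 3: +6 new -> 18 infected
Step 4: +6 new -> 24 infected
Step 5: +6 new -> 30 infected
Step 6: +4 new -> 34 infected
Step 7: +2 new -> 36 infected
Step 8: +0 new -> 36 infected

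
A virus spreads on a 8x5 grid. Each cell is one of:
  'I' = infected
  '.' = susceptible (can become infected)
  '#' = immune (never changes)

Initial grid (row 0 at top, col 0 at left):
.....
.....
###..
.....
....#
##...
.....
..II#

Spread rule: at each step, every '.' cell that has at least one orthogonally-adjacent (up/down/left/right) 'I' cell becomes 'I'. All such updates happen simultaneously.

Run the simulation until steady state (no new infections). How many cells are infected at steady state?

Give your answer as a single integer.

Answer: 33

Derivation:
Step 0 (initial): 2 infected
Step 1: +3 new -> 5 infected
Step 2: +5 new -> 10 infected
Step 3: +4 new -> 14 infected
Step 4: +3 new -> 17 infected
Step 5: +4 new -> 21 infected
Step 6: +3 new -> 24 infected
Step 7: +3 new -> 27 infected
Step 8: +3 new -> 30 infected
Step 9: +2 new -> 32 infected
Step 10: +1 new -> 33 infected
Step 11: +0 new -> 33 infected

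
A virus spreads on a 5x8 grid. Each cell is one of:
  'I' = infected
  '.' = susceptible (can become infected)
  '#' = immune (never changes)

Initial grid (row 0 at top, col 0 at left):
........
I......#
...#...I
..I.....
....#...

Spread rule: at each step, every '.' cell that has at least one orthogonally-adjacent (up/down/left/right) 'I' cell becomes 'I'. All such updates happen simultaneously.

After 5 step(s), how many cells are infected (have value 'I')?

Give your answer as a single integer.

Answer: 37

Derivation:
Step 0 (initial): 3 infected
Step 1: +9 new -> 12 infected
Step 2: +11 new -> 23 infected
Step 3: +8 new -> 31 infected
Step 4: +5 new -> 36 infected
Step 5: +1 new -> 37 infected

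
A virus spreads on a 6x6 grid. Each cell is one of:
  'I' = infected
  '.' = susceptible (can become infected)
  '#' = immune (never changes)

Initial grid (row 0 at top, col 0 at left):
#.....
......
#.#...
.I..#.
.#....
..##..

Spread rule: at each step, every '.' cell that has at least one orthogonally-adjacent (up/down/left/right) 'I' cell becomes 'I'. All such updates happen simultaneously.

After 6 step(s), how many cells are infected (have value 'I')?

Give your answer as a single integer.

Step 0 (initial): 1 infected
Step 1: +3 new -> 4 infected
Step 2: +4 new -> 8 infected
Step 3: +6 new -> 14 infected
Step 4: +5 new -> 19 infected
Step 5: +5 new -> 24 infected
Step 6: +4 new -> 28 infected

Answer: 28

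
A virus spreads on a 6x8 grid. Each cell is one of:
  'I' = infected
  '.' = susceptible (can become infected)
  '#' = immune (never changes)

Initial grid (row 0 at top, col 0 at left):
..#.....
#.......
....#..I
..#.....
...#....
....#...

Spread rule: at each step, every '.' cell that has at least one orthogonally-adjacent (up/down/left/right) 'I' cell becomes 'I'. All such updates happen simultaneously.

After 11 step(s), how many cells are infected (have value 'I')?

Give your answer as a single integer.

Step 0 (initial): 1 infected
Step 1: +3 new -> 4 infected
Step 2: +5 new -> 9 infected
Step 3: +5 new -> 14 infected
Step 4: +5 new -> 19 infected
Step 5: +5 new -> 24 infected
Step 6: +3 new -> 27 infected
Step 7: +2 new -> 29 infected
Step 8: +2 new -> 31 infected
Step 9: +3 new -> 34 infected
Step 10: +2 new -> 36 infected
Step 11: +3 new -> 39 infected

Answer: 39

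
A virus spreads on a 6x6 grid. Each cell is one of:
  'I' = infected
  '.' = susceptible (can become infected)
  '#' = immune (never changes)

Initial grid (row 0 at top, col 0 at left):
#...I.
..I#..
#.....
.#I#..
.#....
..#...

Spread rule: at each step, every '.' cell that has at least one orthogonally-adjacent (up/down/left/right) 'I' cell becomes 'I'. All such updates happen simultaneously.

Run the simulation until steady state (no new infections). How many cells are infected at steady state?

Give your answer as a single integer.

Step 0 (initial): 3 infected
Step 1: +7 new -> 10 infected
Step 2: +7 new -> 17 infected
Step 3: +4 new -> 21 infected
Step 4: +3 new -> 24 infected
Step 5: +1 new -> 25 infected
Step 6: +0 new -> 25 infected

Answer: 25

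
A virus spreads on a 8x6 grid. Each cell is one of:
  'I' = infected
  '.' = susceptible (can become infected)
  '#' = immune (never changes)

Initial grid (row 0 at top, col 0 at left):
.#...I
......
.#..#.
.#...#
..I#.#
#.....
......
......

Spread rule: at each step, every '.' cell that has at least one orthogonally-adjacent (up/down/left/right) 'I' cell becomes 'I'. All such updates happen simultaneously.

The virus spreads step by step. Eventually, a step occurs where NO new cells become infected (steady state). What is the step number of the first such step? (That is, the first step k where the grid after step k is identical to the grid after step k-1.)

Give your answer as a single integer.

Step 0 (initial): 2 infected
Step 1: +5 new -> 7 infected
Step 2: +9 new -> 16 infected
Step 3: +10 new -> 26 infected
Step 4: +8 new -> 34 infected
Step 5: +4 new -> 38 infected
Step 6: +2 new -> 40 infected
Step 7: +0 new -> 40 infected

Answer: 7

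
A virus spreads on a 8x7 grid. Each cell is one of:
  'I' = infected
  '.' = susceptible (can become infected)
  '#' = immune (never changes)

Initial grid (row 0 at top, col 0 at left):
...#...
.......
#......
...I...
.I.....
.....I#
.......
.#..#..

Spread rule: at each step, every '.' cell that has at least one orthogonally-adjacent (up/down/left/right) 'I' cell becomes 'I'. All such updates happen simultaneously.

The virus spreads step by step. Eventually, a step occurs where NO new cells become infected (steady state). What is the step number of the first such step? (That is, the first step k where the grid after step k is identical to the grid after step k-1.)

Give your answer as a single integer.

Step 0 (initial): 3 infected
Step 1: +11 new -> 14 infected
Step 2: +15 new -> 29 infected
Step 3: +9 new -> 38 infected
Step 4: +9 new -> 47 infected
Step 5: +3 new -> 50 infected
Step 6: +1 new -> 51 infected
Step 7: +0 new -> 51 infected

Answer: 7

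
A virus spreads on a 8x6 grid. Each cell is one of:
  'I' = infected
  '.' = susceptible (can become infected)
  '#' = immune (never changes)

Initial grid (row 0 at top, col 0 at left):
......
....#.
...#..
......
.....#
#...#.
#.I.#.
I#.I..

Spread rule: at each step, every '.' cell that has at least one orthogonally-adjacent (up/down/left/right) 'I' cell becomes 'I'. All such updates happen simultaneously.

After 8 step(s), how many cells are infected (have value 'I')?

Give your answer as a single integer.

Step 0 (initial): 3 infected
Step 1: +5 new -> 8 infected
Step 2: +4 new -> 12 infected
Step 3: +4 new -> 16 infected
Step 4: +6 new -> 22 infected
Step 5: +4 new -> 26 infected
Step 6: +6 new -> 32 infected
Step 7: +4 new -> 36 infected
Step 8: +3 new -> 39 infected

Answer: 39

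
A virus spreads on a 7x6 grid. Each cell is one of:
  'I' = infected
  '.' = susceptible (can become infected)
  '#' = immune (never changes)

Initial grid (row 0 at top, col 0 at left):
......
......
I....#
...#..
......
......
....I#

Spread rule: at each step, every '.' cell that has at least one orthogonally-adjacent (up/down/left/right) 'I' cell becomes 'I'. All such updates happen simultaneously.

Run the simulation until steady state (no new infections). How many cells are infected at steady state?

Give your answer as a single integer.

Answer: 39

Derivation:
Step 0 (initial): 2 infected
Step 1: +5 new -> 7 infected
Step 2: +9 new -> 16 infected
Step 3: +11 new -> 27 infected
Step 4: +7 new -> 34 infected
Step 5: +2 new -> 36 infected
Step 6: +2 new -> 38 infected
Step 7: +1 new -> 39 infected
Step 8: +0 new -> 39 infected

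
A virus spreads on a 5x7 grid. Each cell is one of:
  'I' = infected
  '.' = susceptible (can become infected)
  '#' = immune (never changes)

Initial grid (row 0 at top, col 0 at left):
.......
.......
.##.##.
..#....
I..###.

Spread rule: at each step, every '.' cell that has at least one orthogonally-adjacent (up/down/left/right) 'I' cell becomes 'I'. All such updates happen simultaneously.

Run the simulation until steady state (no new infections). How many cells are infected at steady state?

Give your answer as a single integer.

Step 0 (initial): 1 infected
Step 1: +2 new -> 3 infected
Step 2: +3 new -> 6 infected
Step 3: +1 new -> 7 infected
Step 4: +2 new -> 9 infected
Step 5: +2 new -> 11 infected
Step 6: +2 new -> 13 infected
Step 7: +3 new -> 16 infected
Step 8: +3 new -> 19 infected
Step 9: +3 new -> 22 infected
Step 10: +3 new -> 25 infected
Step 11: +1 new -> 26 infected
Step 12: +1 new -> 27 infected
Step 13: +0 new -> 27 infected

Answer: 27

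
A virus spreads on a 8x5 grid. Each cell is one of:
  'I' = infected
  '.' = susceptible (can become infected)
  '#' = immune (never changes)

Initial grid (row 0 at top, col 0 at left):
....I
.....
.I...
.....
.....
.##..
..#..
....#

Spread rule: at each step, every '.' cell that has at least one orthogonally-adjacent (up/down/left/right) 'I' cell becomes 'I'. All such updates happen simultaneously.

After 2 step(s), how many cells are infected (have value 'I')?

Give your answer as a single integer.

Step 0 (initial): 2 infected
Step 1: +6 new -> 8 infected
Step 2: +10 new -> 18 infected

Answer: 18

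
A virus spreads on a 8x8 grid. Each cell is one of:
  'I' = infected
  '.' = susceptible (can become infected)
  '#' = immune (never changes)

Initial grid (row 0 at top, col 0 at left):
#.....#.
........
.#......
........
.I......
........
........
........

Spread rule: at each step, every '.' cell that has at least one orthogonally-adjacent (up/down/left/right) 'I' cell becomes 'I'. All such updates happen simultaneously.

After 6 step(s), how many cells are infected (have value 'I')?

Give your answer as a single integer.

Answer: 46

Derivation:
Step 0 (initial): 1 infected
Step 1: +4 new -> 5 infected
Step 2: +6 new -> 11 infected
Step 3: +8 new -> 19 infected
Step 4: +9 new -> 28 infected
Step 5: +9 new -> 37 infected
Step 6: +9 new -> 46 infected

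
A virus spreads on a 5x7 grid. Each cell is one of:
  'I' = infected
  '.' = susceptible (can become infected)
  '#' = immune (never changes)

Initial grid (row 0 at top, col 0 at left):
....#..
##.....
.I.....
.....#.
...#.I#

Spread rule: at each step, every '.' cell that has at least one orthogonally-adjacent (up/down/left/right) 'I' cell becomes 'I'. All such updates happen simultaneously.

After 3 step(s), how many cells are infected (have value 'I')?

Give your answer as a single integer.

Step 0 (initial): 2 infected
Step 1: +4 new -> 6 infected
Step 2: +6 new -> 12 infected
Step 3: +6 new -> 18 infected

Answer: 18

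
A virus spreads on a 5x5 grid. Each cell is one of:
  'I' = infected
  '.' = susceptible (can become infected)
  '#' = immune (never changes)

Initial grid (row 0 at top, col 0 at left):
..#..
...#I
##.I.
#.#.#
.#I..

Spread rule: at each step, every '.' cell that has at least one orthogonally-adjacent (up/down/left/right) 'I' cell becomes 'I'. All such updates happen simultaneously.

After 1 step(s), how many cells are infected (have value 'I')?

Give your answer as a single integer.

Step 0 (initial): 3 infected
Step 1: +5 new -> 8 infected

Answer: 8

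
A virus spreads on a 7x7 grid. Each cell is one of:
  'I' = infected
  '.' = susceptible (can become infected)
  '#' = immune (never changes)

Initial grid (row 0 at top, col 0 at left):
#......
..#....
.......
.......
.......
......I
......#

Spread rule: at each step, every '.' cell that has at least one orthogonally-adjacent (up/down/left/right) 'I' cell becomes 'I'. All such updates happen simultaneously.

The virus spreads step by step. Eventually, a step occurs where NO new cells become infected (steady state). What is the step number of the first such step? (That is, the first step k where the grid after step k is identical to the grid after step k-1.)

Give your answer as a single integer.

Answer: 11

Derivation:
Step 0 (initial): 1 infected
Step 1: +2 new -> 3 infected
Step 2: +4 new -> 7 infected
Step 3: +5 new -> 12 infected
Step 4: +6 new -> 18 infected
Step 5: +7 new -> 25 infected
Step 6: +7 new -> 32 infected
Step 7: +6 new -> 38 infected
Step 8: +3 new -> 41 infected
Step 9: +3 new -> 44 infected
Step 10: +2 new -> 46 infected
Step 11: +0 new -> 46 infected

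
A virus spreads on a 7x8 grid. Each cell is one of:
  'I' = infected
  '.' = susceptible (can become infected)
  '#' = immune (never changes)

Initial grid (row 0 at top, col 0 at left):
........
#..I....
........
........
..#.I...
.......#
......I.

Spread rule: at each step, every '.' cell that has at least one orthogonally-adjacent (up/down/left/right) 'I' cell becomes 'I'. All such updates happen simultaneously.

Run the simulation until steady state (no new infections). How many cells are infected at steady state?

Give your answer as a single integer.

Step 0 (initial): 3 infected
Step 1: +11 new -> 14 infected
Step 2: +12 new -> 26 infected
Step 3: +10 new -> 36 infected
Step 4: +9 new -> 45 infected
Step 5: +6 new -> 51 infected
Step 6: +2 new -> 53 infected
Step 7: +0 new -> 53 infected

Answer: 53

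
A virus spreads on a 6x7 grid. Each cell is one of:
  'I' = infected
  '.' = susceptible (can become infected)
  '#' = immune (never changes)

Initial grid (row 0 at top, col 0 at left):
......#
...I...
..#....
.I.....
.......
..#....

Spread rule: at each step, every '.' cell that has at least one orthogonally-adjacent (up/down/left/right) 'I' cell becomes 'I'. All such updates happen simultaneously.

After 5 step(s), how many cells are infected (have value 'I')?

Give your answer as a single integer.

Answer: 36

Derivation:
Step 0 (initial): 2 infected
Step 1: +8 new -> 10 infected
Step 2: +10 new -> 20 infected
Step 3: +8 new -> 28 infected
Step 4: +5 new -> 33 infected
Step 5: +3 new -> 36 infected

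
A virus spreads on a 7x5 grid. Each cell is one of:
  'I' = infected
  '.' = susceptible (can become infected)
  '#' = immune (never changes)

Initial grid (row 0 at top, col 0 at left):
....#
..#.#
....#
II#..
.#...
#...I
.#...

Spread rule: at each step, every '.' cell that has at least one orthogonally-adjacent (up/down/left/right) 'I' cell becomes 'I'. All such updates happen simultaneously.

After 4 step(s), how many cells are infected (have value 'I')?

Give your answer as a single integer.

Step 0 (initial): 3 infected
Step 1: +6 new -> 9 infected
Step 2: +7 new -> 16 infected
Step 3: +7 new -> 23 infected
Step 4: +2 new -> 25 infected

Answer: 25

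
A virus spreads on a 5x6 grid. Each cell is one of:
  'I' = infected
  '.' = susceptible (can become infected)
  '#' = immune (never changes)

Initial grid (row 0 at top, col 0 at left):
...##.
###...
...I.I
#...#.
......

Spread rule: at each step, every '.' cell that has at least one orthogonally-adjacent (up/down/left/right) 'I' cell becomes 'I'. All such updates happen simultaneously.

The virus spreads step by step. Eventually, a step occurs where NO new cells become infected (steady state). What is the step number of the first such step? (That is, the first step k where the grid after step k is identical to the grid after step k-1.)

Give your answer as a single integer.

Step 0 (initial): 2 infected
Step 1: +6 new -> 8 infected
Step 2: +6 new -> 14 infected
Step 3: +4 new -> 18 infected
Step 4: +1 new -> 19 infected
Step 5: +1 new -> 20 infected
Step 6: +0 new -> 20 infected

Answer: 6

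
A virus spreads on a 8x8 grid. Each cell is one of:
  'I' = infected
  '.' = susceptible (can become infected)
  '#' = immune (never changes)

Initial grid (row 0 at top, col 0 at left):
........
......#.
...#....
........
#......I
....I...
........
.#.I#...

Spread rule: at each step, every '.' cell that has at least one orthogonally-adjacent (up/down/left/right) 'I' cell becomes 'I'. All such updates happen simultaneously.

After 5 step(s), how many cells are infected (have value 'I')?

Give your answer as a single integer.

Answer: 48

Derivation:
Step 0 (initial): 3 infected
Step 1: +9 new -> 12 infected
Step 2: +10 new -> 22 infected
Step 3: +11 new -> 33 infected
Step 4: +8 new -> 41 infected
Step 5: +7 new -> 48 infected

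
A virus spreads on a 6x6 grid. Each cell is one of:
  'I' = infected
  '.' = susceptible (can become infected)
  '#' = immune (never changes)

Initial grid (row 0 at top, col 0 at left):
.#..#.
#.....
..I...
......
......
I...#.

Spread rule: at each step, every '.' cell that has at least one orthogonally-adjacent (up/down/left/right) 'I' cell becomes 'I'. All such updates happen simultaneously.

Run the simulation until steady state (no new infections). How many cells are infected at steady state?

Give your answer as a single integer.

Step 0 (initial): 2 infected
Step 1: +6 new -> 8 infected
Step 2: +11 new -> 19 infected
Step 3: +6 new -> 25 infected
Step 4: +3 new -> 28 infected
Step 5: +2 new -> 30 infected
Step 6: +1 new -> 31 infected
Step 7: +0 new -> 31 infected

Answer: 31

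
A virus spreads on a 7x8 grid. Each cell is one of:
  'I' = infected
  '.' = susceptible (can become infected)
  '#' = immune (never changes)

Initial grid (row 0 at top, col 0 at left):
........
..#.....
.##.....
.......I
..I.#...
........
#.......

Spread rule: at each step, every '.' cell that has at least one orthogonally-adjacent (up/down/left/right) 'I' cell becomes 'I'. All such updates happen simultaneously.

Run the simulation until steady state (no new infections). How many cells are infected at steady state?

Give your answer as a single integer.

Answer: 51

Derivation:
Step 0 (initial): 2 infected
Step 1: +7 new -> 9 infected
Step 2: +11 new -> 20 infected
Step 3: +13 new -> 33 infected
Step 4: +8 new -> 41 infected
Step 5: +5 new -> 46 infected
Step 6: +4 new -> 50 infected
Step 7: +1 new -> 51 infected
Step 8: +0 new -> 51 infected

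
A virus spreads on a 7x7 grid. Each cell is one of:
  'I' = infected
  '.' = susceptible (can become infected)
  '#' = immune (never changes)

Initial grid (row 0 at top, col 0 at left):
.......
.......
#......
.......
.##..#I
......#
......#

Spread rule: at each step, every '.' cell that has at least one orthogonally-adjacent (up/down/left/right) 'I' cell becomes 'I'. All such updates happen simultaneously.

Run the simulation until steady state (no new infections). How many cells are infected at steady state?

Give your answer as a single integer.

Answer: 43

Derivation:
Step 0 (initial): 1 infected
Step 1: +1 new -> 2 infected
Step 2: +2 new -> 4 infected
Step 3: +3 new -> 7 infected
Step 4: +5 new -> 12 infected
Step 5: +6 new -> 18 infected
Step 6: +7 new -> 25 infected
Step 7: +7 new -> 32 infected
Step 8: +5 new -> 37 infected
Step 9: +4 new -> 41 infected
Step 10: +2 new -> 43 infected
Step 11: +0 new -> 43 infected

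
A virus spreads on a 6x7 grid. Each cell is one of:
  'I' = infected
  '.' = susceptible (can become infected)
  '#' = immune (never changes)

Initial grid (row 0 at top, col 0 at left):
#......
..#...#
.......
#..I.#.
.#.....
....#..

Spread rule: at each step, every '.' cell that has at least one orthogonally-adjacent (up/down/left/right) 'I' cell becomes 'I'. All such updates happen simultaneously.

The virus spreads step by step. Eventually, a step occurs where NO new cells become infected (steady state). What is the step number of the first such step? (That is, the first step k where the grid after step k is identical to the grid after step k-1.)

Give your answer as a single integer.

Step 0 (initial): 1 infected
Step 1: +4 new -> 5 infected
Step 2: +7 new -> 12 infected
Step 3: +6 new -> 18 infected
Step 4: +9 new -> 27 infected
Step 5: +6 new -> 33 infected
Step 6: +2 new -> 35 infected
Step 7: +0 new -> 35 infected

Answer: 7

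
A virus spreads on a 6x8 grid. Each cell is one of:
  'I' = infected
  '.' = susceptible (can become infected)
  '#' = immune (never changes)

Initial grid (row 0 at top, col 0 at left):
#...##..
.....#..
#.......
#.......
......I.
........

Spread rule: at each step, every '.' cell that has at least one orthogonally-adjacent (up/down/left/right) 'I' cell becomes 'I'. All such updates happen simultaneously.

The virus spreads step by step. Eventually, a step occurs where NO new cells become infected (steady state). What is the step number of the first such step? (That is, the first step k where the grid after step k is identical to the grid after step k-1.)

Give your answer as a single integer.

Answer: 10

Derivation:
Step 0 (initial): 1 infected
Step 1: +4 new -> 5 infected
Step 2: +6 new -> 11 infected
Step 3: +6 new -> 17 infected
Step 4: +6 new -> 23 infected
Step 5: +6 new -> 29 infected
Step 6: +5 new -> 34 infected
Step 7: +4 new -> 38 infected
Step 8: +2 new -> 40 infected
Step 9: +2 new -> 42 infected
Step 10: +0 new -> 42 infected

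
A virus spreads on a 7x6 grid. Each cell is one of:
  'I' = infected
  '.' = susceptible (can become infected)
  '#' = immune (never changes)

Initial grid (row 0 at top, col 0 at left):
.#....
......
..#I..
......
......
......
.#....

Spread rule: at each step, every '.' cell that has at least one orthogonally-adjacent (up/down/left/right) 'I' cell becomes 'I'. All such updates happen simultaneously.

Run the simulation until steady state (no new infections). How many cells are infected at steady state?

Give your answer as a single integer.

Step 0 (initial): 1 infected
Step 1: +3 new -> 4 infected
Step 2: +7 new -> 11 infected
Step 3: +9 new -> 20 infected
Step 4: +9 new -> 29 infected
Step 5: +7 new -> 36 infected
Step 6: +2 new -> 38 infected
Step 7: +1 new -> 39 infected
Step 8: +0 new -> 39 infected

Answer: 39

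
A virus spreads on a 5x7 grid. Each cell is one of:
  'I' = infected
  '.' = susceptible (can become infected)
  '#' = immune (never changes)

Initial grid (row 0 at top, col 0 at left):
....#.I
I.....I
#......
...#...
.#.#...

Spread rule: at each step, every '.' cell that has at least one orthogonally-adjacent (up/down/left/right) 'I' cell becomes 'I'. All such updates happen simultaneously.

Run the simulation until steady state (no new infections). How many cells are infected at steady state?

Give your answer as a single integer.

Answer: 30

Derivation:
Step 0 (initial): 3 infected
Step 1: +5 new -> 8 infected
Step 2: +6 new -> 14 infected
Step 3: +7 new -> 21 infected
Step 4: +6 new -> 27 infected
Step 5: +3 new -> 30 infected
Step 6: +0 new -> 30 infected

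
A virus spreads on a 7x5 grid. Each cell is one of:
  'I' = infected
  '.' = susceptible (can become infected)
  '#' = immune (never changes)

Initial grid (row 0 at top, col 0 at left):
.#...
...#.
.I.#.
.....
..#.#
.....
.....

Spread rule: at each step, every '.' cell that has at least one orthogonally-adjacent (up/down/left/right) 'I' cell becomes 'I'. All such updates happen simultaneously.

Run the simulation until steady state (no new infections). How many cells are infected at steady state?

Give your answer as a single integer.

Answer: 30

Derivation:
Step 0 (initial): 1 infected
Step 1: +4 new -> 5 infected
Step 2: +5 new -> 10 infected
Step 3: +5 new -> 15 infected
Step 4: +6 new -> 21 infected
Step 5: +5 new -> 26 infected
Step 6: +3 new -> 29 infected
Step 7: +1 new -> 30 infected
Step 8: +0 new -> 30 infected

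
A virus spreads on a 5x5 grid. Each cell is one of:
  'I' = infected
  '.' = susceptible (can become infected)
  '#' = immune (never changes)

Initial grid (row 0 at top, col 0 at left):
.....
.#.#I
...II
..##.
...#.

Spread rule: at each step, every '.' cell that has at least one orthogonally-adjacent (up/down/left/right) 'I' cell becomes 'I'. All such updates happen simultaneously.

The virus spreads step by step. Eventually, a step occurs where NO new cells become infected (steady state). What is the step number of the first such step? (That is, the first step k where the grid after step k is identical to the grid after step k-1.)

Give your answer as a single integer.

Answer: 6

Derivation:
Step 0 (initial): 3 infected
Step 1: +3 new -> 6 infected
Step 2: +4 new -> 10 infected
Step 3: +3 new -> 13 infected
Step 4: +4 new -> 17 infected
Step 5: +3 new -> 20 infected
Step 6: +0 new -> 20 infected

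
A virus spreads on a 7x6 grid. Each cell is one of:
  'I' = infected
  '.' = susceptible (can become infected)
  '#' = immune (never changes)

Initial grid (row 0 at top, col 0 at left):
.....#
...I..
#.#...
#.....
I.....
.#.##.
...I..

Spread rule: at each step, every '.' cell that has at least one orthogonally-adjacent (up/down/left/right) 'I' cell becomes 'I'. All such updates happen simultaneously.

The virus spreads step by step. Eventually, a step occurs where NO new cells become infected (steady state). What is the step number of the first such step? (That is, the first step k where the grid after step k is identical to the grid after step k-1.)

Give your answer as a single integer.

Answer: 5

Derivation:
Step 0 (initial): 3 infected
Step 1: +8 new -> 11 infected
Step 2: +12 new -> 23 infected
Step 3: +8 new -> 31 infected
Step 4: +4 new -> 35 infected
Step 5: +0 new -> 35 infected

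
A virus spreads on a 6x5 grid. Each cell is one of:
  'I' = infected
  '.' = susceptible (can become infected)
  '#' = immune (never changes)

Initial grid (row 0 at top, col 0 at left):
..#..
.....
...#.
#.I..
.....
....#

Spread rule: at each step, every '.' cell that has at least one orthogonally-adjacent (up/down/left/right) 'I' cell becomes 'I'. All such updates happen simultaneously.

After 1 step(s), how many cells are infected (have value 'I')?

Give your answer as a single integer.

Step 0 (initial): 1 infected
Step 1: +4 new -> 5 infected

Answer: 5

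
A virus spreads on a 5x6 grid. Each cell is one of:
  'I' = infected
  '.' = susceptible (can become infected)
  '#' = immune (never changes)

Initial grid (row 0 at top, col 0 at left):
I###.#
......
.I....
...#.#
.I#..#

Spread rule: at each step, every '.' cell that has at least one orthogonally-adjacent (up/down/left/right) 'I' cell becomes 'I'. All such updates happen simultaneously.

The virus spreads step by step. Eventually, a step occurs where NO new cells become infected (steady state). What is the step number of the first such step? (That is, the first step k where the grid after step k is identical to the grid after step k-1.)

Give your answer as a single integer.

Step 0 (initial): 3 infected
Step 1: +6 new -> 9 infected
Step 2: +4 new -> 13 infected
Step 3: +2 new -> 15 infected
Step 4: +3 new -> 18 infected
Step 5: +3 new -> 21 infected
Step 6: +1 new -> 22 infected
Step 7: +0 new -> 22 infected

Answer: 7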